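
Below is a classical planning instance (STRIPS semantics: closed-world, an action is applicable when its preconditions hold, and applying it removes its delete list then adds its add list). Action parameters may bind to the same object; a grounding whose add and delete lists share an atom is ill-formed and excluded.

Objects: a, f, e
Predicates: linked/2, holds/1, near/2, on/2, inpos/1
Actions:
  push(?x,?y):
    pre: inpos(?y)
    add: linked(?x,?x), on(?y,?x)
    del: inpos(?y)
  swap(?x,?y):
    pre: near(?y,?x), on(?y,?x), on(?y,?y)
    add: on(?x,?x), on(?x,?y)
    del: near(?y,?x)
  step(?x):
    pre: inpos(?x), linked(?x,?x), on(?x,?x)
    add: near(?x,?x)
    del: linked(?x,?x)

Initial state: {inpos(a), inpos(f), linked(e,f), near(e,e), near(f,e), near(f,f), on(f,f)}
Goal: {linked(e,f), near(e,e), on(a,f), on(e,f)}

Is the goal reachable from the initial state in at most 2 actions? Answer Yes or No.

No

1. push(f,a)  →  {inpos(f), linked(e,f), linked(f,f), near(e,e), near(f,e), near(f,f), on(a,f), on(f,f)}
2. push(e,f)  →  {linked(e,e), linked(e,f), linked(f,f), near(e,e), near(f,e), near(f,f), on(a,f), on(f,e), on(f,f)}
3. swap(e,f)  →  {linked(e,e), linked(e,f), linked(f,f), near(e,e), near(f,f), on(a,f), on(e,e), on(e,f), on(f,e), on(f,f)}
optimal plan length = 3; 3 > 2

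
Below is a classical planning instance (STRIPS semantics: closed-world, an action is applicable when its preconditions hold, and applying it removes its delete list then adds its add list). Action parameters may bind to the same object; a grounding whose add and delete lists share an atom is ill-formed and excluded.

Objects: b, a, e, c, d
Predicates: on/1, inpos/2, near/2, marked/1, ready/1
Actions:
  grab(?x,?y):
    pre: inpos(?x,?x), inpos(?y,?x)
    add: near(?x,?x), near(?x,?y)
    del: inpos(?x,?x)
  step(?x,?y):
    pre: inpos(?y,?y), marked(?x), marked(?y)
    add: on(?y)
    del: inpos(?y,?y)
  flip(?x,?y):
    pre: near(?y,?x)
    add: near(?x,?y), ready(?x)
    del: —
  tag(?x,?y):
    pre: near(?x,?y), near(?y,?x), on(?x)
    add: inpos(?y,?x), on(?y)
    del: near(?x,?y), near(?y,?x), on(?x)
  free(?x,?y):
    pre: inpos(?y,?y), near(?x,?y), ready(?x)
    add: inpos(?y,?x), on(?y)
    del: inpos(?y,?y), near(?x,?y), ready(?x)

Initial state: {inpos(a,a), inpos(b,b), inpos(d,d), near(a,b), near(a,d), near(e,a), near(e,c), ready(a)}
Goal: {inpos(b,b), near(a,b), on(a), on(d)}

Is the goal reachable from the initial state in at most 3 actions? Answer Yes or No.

Yes

1. flip(b,a)  →  {inpos(a,a), inpos(b,b), inpos(d,d), near(a,b), near(a,d), near(b,a), near(e,a), near(e,c), ready(a), ready(b)}
2. free(b,a)  →  {inpos(a,b), inpos(b,b), inpos(d,d), near(a,b), near(a,d), near(e,a), near(e,c), on(a), ready(a)}
3. free(a,d)  →  {inpos(a,b), inpos(b,b), inpos(d,a), near(a,b), near(e,a), near(e,c), on(a), on(d)}
optimal plan length = 3; 3 ≤ 3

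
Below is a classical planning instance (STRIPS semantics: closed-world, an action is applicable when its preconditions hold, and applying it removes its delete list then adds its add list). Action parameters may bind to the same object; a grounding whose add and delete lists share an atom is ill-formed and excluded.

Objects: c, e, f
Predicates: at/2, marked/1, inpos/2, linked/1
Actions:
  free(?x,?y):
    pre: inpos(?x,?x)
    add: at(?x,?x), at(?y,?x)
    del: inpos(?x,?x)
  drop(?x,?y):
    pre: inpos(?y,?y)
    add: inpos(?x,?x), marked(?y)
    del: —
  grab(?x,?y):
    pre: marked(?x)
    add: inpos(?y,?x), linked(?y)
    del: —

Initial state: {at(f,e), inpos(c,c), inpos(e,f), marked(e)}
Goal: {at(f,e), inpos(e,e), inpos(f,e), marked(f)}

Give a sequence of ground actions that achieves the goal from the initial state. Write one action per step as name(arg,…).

drop(f,c); drop(e,f); grab(e,f)

1. drop(f,c)  →  {at(f,e), inpos(c,c), inpos(e,f), inpos(f,f), marked(c), marked(e)}
2. drop(e,f)  →  {at(f,e), inpos(c,c), inpos(e,e), inpos(e,f), inpos(f,f), marked(c), marked(e), marked(f)}
3. grab(e,f)  →  {at(f,e), inpos(c,c), inpos(e,e), inpos(e,f), inpos(f,e), inpos(f,f), linked(f), marked(c), marked(e), marked(f)}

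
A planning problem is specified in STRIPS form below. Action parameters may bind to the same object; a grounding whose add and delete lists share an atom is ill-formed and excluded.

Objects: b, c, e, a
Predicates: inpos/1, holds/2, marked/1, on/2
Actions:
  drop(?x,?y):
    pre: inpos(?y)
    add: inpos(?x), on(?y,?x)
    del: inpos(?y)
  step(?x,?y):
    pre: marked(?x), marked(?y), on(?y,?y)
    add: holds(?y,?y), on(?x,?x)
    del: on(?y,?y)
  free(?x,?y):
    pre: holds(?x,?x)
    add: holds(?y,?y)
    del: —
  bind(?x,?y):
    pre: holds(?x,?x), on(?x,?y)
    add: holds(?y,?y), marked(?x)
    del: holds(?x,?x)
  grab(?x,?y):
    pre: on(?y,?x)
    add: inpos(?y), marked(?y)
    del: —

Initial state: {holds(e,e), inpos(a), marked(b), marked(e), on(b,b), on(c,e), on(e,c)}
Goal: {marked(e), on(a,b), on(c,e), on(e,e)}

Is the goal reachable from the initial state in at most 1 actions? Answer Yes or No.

1. drop(b,a)  →  {holds(e,e), inpos(b), marked(b), marked(e), on(a,b), on(b,b), on(c,e), on(e,c)}
2. step(e,b)  →  {holds(b,b), holds(e,e), inpos(b), marked(b), marked(e), on(a,b), on(c,e), on(e,c), on(e,e)}
optimal plan length = 2; 2 > 1

No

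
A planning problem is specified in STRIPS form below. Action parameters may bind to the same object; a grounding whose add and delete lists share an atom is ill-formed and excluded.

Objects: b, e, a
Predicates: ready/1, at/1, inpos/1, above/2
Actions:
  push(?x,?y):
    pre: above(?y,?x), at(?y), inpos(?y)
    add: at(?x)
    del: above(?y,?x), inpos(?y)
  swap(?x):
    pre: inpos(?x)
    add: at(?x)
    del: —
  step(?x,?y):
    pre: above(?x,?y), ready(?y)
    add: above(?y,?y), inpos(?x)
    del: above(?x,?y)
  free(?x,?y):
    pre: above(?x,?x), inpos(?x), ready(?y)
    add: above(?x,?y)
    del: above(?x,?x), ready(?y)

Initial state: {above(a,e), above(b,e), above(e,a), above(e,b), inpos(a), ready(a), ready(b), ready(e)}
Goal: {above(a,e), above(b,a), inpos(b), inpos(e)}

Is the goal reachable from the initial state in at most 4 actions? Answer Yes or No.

Yes

1. step(b,e)  →  {above(a,e), above(e,a), above(e,b), above(e,e), inpos(a), inpos(b), ready(a), ready(b), ready(e)}
2. step(e,b)  →  {above(a,e), above(b,b), above(e,a), above(e,e), inpos(a), inpos(b), inpos(e), ready(a), ready(b), ready(e)}
3. free(b,a)  →  {above(a,e), above(b,a), above(e,a), above(e,e), inpos(a), inpos(b), inpos(e), ready(b), ready(e)}
optimal plan length = 3; 3 ≤ 4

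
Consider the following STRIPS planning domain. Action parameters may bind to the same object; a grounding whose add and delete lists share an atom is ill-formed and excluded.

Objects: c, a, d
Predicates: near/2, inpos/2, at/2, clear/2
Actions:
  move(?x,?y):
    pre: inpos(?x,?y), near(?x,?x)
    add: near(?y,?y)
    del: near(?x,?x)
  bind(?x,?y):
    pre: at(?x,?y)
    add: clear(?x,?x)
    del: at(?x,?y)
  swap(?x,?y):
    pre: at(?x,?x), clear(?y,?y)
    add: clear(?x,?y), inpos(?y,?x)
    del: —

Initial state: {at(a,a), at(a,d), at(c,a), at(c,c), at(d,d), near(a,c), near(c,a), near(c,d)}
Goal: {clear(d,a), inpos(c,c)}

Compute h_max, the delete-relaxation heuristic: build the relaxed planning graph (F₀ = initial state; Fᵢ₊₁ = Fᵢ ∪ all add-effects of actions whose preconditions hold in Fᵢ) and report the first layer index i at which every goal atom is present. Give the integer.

2

F0 = init (8 atoms)
F1 = F0 ∪ {clear(a,a), clear(c,c), clear(d,d)}  (11 atoms)
F2 = F1 ∪ {clear(a,c), clear(a,d), clear(c,a), clear(c,d), clear(d,a), clear(d,c), inpos(a,a), inpos(a,c), inpos(a,d), inpos(c,a), inpos(c,c), inpos(c,d), inpos(d,a), inpos(d,c), inpos(d,d)}  (26 atoms)
goal ⊆ F2  ⇒  h_max = 2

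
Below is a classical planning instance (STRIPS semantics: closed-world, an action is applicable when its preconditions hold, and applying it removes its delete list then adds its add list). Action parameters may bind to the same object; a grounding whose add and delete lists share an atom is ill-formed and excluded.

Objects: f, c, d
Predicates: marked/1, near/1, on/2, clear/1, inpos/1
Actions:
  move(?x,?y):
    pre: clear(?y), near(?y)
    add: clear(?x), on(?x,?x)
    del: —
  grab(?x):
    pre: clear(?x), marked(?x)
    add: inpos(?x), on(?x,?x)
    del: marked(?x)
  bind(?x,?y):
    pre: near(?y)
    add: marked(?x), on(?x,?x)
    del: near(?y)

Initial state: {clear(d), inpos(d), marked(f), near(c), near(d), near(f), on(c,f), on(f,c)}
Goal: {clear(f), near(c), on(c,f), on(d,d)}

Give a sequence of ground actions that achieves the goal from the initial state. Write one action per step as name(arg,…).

1. move(f,d)  →  {clear(d), clear(f), inpos(d), marked(f), near(c), near(d), near(f), on(c,f), on(f,c), on(f,f)}
2. move(d,f)  →  {clear(d), clear(f), inpos(d), marked(f), near(c), near(d), near(f), on(c,f), on(d,d), on(f,c), on(f,f)}

move(f,d); move(d,f)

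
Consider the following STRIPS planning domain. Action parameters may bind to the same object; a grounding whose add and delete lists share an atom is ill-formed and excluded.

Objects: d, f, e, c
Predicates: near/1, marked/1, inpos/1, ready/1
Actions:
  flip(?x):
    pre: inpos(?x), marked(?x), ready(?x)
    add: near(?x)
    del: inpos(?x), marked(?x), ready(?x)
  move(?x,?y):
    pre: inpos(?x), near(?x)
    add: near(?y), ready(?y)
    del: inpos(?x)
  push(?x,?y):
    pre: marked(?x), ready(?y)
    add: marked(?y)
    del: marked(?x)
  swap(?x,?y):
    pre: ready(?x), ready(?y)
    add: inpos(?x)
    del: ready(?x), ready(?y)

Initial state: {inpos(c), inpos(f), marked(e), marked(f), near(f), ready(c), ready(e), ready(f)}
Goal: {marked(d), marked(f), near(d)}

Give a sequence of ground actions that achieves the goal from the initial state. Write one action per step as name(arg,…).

1. move(f,d)  →  {inpos(c), marked(e), marked(f), near(d), near(f), ready(c), ready(d), ready(e), ready(f)}
2. push(e,d)  →  {inpos(c), marked(d), marked(f), near(d), near(f), ready(c), ready(d), ready(e), ready(f)}

move(f,d); push(e,d)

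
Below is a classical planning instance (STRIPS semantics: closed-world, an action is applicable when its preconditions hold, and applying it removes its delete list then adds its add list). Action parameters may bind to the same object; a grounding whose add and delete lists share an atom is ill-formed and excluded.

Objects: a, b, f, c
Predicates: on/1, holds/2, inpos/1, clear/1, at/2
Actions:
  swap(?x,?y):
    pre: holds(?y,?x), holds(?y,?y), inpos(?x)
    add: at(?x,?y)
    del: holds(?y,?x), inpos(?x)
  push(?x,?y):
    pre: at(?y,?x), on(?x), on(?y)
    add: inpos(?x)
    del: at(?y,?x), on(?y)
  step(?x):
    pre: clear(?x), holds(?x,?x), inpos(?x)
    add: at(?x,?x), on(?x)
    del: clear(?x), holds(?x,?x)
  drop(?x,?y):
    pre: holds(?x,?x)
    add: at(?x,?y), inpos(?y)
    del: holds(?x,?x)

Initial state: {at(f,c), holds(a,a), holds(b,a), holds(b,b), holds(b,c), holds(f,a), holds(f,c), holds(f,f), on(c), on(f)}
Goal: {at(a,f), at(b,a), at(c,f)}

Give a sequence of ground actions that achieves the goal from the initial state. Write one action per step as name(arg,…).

1. push(c,f)  →  {holds(a,a), holds(b,a), holds(b,b), holds(b,c), holds(f,a), holds(f,c), holds(f,f), inpos(c), on(c)}
2. swap(c,f)  →  {at(c,f), holds(a,a), holds(b,a), holds(b,b), holds(b,c), holds(f,a), holds(f,f), on(c)}
3. drop(a,f)  →  {at(a,f), at(c,f), holds(b,a), holds(b,b), holds(b,c), holds(f,a), holds(f,f), inpos(f), on(c)}
4. drop(b,a)  →  {at(a,f), at(b,a), at(c,f), holds(b,a), holds(b,c), holds(f,a), holds(f,f), inpos(a), inpos(f), on(c)}

push(c,f); swap(c,f); drop(a,f); drop(b,a)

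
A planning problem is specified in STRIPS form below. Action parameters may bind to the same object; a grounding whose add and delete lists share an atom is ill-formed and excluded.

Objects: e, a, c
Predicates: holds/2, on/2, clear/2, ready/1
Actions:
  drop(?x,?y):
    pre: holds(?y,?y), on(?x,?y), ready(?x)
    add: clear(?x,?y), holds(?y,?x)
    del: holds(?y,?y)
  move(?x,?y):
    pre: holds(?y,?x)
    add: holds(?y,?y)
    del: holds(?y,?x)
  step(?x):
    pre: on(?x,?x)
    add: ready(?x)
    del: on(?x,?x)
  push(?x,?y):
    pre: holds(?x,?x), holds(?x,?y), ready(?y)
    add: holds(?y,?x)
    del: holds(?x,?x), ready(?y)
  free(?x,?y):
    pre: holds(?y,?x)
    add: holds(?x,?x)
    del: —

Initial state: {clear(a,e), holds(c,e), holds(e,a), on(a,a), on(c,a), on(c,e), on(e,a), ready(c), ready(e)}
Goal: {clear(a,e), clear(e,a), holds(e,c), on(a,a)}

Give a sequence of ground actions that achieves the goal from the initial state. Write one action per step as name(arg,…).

1. free(e,c)  →  {clear(a,e), holds(c,e), holds(e,a), holds(e,e), on(a,a), on(c,a), on(c,e), on(e,a), ready(c), ready(e)}
2. drop(c,e)  →  {clear(a,e), clear(c,e), holds(c,e), holds(e,a), holds(e,c), on(a,a), on(c,a), on(c,e), on(e,a), ready(c), ready(e)}
3. free(a,e)  →  {clear(a,e), clear(c,e), holds(a,a), holds(c,e), holds(e,a), holds(e,c), on(a,a), on(c,a), on(c,e), on(e,a), ready(c), ready(e)}
4. drop(e,a)  →  {clear(a,e), clear(c,e), clear(e,a), holds(a,e), holds(c,e), holds(e,a), holds(e,c), on(a,a), on(c,a), on(c,e), on(e,a), ready(c), ready(e)}

free(e,c); drop(c,e); free(a,e); drop(e,a)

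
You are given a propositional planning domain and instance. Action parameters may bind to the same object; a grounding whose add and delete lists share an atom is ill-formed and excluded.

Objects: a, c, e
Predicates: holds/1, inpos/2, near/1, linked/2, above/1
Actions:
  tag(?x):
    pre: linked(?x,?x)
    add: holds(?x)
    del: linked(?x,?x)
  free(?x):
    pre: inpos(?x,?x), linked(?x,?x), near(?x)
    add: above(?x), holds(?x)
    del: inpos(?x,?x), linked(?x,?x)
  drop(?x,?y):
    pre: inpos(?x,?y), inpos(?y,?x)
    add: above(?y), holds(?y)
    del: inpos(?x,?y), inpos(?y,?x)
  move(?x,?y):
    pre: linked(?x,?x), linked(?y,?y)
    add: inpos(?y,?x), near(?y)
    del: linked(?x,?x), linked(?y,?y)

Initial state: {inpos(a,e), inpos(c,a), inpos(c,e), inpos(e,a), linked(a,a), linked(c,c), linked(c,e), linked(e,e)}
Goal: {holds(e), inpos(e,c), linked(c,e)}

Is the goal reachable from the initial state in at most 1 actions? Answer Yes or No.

No

1. drop(a,e)  →  {above(e), holds(e), inpos(c,a), inpos(c,e), linked(a,a), linked(c,c), linked(c,e), linked(e,e)}
2. move(c,e)  →  {above(e), holds(e), inpos(c,a), inpos(c,e), inpos(e,c), linked(a,a), linked(c,e), near(e)}
optimal plan length = 2; 2 > 1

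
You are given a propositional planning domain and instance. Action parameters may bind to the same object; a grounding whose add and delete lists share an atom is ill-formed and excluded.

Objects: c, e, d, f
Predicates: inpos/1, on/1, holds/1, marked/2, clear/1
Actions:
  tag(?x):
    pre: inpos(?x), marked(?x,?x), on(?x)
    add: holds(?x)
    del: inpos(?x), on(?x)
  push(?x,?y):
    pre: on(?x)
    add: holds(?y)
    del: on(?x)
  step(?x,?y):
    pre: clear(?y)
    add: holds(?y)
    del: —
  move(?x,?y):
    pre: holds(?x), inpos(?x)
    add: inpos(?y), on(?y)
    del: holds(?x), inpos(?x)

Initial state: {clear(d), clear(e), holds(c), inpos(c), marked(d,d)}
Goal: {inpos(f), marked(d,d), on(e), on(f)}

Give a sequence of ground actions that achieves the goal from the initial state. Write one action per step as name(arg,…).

step(c,e); move(c,e); move(e,f)

1. step(c,e)  →  {clear(d), clear(e), holds(c), holds(e), inpos(c), marked(d,d)}
2. move(c,e)  →  {clear(d), clear(e), holds(e), inpos(e), marked(d,d), on(e)}
3. move(e,f)  →  {clear(d), clear(e), inpos(f), marked(d,d), on(e), on(f)}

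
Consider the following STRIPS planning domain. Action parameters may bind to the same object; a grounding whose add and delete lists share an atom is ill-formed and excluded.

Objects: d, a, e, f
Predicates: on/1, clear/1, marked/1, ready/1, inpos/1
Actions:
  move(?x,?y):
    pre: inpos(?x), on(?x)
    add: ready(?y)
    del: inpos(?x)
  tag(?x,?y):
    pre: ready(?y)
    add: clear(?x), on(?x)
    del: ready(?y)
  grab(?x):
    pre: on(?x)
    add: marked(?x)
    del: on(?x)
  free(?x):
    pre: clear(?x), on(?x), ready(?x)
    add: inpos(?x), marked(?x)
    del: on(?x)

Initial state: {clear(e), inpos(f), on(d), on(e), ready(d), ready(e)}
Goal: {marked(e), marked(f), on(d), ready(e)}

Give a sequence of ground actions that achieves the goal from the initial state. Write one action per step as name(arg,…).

tag(f,d); grab(e); grab(f)

1. tag(f,d)  →  {clear(e), clear(f), inpos(f), on(d), on(e), on(f), ready(e)}
2. grab(e)  →  {clear(e), clear(f), inpos(f), marked(e), on(d), on(f), ready(e)}
3. grab(f)  →  {clear(e), clear(f), inpos(f), marked(e), marked(f), on(d), ready(e)}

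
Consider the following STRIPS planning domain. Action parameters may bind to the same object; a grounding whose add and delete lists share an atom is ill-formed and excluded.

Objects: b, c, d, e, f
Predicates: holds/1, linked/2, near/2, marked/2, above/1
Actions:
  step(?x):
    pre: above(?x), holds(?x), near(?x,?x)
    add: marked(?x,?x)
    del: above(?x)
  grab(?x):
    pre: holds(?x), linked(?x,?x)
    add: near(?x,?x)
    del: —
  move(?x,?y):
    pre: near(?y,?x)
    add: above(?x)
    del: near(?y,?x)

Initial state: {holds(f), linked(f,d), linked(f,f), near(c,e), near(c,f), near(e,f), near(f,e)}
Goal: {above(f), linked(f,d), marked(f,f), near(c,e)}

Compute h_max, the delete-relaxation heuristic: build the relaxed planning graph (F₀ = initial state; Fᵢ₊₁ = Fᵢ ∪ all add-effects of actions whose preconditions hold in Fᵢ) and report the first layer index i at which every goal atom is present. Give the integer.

2

F0 = init (7 atoms)
F1 = F0 ∪ {above(e), above(f), near(f,f)}  (10 atoms)
F2 = F1 ∪ {marked(f,f)}  (11 atoms)
goal ⊆ F2  ⇒  h_max = 2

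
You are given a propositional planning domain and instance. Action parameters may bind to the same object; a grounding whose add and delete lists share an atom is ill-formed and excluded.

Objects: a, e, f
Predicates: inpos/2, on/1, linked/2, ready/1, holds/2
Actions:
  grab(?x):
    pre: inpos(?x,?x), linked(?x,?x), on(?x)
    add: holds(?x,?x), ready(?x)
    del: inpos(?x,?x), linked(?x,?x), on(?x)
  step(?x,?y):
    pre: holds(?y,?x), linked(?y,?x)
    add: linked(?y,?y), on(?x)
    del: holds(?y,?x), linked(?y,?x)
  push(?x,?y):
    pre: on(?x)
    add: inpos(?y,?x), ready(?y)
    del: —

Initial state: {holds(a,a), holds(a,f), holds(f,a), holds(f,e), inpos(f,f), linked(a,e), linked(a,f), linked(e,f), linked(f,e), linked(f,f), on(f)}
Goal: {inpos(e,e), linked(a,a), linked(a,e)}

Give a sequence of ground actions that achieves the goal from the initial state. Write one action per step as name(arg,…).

1. step(e,f)  →  {holds(a,a), holds(a,f), holds(f,a), inpos(f,f), linked(a,e), linked(a,f), linked(e,f), linked(f,f), on(e), on(f)}
2. step(f,a)  →  {holds(a,a), holds(f,a), inpos(f,f), linked(a,a), linked(a,e), linked(e,f), linked(f,f), on(e), on(f)}
3. push(e,e)  →  {holds(a,a), holds(f,a), inpos(e,e), inpos(f,f), linked(a,a), linked(a,e), linked(e,f), linked(f,f), on(e), on(f), ready(e)}

step(e,f); step(f,a); push(e,e)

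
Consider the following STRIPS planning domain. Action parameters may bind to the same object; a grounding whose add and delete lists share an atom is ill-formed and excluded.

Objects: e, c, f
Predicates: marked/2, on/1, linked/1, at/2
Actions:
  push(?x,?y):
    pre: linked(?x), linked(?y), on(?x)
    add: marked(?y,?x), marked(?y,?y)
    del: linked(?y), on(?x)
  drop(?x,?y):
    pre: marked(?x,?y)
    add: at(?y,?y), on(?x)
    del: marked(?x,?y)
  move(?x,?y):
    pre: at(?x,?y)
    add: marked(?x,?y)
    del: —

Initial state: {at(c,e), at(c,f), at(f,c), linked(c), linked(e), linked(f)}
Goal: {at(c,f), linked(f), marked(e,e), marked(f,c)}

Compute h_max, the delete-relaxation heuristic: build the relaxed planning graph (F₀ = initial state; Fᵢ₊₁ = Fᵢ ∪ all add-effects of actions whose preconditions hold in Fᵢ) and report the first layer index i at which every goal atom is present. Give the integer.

3

F0 = init (6 atoms)
F1 = F0 ∪ {marked(c,e), marked(c,f), marked(f,c)}  (9 atoms)
F2 = F1 ∪ {at(c,c), at(e,e), at(f,f), on(c), on(f)}  (14 atoms)
F3 = F2 ∪ {marked(c,c), marked(e,c), marked(e,e), marked(e,f), marked(f,f)}  (19 atoms)
goal ⊆ F3  ⇒  h_max = 3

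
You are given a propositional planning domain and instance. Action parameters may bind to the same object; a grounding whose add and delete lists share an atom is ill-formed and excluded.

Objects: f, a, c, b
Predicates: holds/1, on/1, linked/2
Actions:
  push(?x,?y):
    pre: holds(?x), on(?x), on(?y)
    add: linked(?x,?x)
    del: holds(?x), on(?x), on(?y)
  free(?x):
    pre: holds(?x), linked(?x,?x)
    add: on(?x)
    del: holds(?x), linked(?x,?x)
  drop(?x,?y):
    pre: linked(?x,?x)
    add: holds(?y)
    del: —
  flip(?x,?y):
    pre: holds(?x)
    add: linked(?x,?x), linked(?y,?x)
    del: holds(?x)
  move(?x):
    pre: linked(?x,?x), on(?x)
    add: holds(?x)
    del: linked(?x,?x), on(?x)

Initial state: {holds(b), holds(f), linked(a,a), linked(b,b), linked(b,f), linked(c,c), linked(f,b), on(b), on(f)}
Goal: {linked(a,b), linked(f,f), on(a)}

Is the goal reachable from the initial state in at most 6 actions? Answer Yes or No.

Yes

1. push(f,f)  →  {holds(b), linked(a,a), linked(b,b), linked(b,f), linked(c,c), linked(f,b), linked(f,f), on(b)}
2. drop(f,a)  →  {holds(a), holds(b), linked(a,a), linked(b,b), linked(b,f), linked(c,c), linked(f,b), linked(f,f), on(b)}
3. free(a)  →  {holds(b), linked(b,b), linked(b,f), linked(c,c), linked(f,b), linked(f,f), on(a), on(b)}
4. flip(b,a)  →  {linked(a,b), linked(b,b), linked(b,f), linked(c,c), linked(f,b), linked(f,f), on(a), on(b)}
optimal plan length = 4; 4 ≤ 6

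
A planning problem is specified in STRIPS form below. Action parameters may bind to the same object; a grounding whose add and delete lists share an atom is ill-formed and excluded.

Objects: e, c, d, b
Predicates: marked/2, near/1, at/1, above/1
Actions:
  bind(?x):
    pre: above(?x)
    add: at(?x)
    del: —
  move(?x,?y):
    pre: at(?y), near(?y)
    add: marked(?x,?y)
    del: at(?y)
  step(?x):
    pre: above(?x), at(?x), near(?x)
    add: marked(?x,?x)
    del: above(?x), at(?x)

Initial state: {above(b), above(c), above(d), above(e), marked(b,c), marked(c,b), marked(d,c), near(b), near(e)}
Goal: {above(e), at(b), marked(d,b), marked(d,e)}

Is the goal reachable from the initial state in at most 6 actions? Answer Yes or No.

1. bind(e)  →  {above(b), above(c), above(d), above(e), at(e), marked(b,c), marked(c,b), marked(d,c), near(b), near(e)}
2. bind(b)  →  {above(b), above(c), above(d), above(e), at(b), at(e), marked(b,c), marked(c,b), marked(d,c), near(b), near(e)}
3. move(d,e)  →  {above(b), above(c), above(d), above(e), at(b), marked(b,c), marked(c,b), marked(d,c), marked(d,e), near(b), near(e)}
4. move(d,b)  →  {above(b), above(c), above(d), above(e), marked(b,c), marked(c,b), marked(d,b), marked(d,c), marked(d,e), near(b), near(e)}
5. bind(b)  →  {above(b), above(c), above(d), above(e), at(b), marked(b,c), marked(c,b), marked(d,b), marked(d,c), marked(d,e), near(b), near(e)}
optimal plan length = 5; 5 ≤ 6

Yes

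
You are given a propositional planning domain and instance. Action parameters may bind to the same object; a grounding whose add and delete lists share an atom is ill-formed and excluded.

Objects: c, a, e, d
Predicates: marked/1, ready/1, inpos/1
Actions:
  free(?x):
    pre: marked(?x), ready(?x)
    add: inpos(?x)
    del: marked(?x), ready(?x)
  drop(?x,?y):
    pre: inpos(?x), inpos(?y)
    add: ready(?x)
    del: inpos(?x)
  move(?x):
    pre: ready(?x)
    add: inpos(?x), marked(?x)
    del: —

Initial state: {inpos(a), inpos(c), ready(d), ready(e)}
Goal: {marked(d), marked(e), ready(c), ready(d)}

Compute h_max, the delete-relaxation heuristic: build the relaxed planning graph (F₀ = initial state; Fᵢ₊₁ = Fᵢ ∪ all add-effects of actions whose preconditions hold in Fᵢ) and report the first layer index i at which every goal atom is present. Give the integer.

F0 = init (4 atoms)
F1 = F0 ∪ {inpos(d), inpos(e), marked(d), marked(e), ready(a), ready(c)}  (10 atoms)
goal ⊆ F1  ⇒  h_max = 1

1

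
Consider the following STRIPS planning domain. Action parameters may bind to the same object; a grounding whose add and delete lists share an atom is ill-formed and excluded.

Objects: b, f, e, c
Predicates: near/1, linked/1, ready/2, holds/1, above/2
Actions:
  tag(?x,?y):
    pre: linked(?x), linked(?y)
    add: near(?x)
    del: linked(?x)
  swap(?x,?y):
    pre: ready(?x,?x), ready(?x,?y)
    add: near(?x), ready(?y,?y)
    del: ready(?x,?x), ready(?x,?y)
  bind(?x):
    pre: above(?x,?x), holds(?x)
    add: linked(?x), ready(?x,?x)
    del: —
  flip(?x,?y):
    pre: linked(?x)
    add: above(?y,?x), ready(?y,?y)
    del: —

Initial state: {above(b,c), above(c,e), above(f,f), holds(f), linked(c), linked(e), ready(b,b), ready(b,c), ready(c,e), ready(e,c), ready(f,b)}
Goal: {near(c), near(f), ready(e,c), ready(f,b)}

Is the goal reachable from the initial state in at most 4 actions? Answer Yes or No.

1. tag(c,e)  →  {above(b,c), above(c,e), above(f,f), holds(f), linked(e), near(c), ready(b,b), ready(b,c), ready(c,e), ready(e,c), ready(f,b)}
2. bind(f)  →  {above(b,c), above(c,e), above(f,f), holds(f), linked(e), linked(f), near(c), ready(b,b), ready(b,c), ready(c,e), ready(e,c), ready(f,b), ready(f,f)}
3. tag(f,f)  →  {above(b,c), above(c,e), above(f,f), holds(f), linked(e), near(c), near(f), ready(b,b), ready(b,c), ready(c,e), ready(e,c), ready(f,b), ready(f,f)}
optimal plan length = 3; 3 ≤ 4

Yes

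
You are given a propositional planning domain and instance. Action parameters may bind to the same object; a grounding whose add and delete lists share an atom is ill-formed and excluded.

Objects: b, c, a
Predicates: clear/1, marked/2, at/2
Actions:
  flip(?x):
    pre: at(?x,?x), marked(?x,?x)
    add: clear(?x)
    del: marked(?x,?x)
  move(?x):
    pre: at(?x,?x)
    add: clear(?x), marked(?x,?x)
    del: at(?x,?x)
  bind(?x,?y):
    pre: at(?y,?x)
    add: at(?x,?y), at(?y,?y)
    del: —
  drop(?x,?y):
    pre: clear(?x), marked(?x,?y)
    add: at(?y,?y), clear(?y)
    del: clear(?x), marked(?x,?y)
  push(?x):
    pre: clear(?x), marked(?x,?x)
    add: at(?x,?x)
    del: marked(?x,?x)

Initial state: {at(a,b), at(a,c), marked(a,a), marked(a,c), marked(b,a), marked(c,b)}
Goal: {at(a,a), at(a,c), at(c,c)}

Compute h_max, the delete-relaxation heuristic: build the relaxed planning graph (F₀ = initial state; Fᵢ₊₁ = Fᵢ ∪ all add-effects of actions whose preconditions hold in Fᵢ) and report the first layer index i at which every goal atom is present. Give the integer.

2

F0 = init (6 atoms)
F1 = F0 ∪ {at(a,a), at(b,a), at(c,a)}  (9 atoms)
F2 = F1 ∪ {at(b,b), at(c,c), clear(a)}  (12 atoms)
goal ⊆ F2  ⇒  h_max = 2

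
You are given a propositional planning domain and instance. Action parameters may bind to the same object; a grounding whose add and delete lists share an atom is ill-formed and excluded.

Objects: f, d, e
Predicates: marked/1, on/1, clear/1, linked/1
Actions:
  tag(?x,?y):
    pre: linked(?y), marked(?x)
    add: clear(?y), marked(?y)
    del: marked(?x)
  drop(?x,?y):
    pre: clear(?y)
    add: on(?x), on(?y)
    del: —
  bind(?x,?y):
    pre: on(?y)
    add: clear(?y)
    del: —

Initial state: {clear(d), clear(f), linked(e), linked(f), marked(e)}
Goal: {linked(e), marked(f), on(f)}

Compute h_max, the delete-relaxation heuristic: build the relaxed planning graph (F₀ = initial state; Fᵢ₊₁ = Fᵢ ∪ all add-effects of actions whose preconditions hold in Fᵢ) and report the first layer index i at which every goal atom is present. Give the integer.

F0 = init (5 atoms)
F1 = F0 ∪ {marked(f), on(d), on(e), on(f)}  (9 atoms)
goal ⊆ F1  ⇒  h_max = 1

1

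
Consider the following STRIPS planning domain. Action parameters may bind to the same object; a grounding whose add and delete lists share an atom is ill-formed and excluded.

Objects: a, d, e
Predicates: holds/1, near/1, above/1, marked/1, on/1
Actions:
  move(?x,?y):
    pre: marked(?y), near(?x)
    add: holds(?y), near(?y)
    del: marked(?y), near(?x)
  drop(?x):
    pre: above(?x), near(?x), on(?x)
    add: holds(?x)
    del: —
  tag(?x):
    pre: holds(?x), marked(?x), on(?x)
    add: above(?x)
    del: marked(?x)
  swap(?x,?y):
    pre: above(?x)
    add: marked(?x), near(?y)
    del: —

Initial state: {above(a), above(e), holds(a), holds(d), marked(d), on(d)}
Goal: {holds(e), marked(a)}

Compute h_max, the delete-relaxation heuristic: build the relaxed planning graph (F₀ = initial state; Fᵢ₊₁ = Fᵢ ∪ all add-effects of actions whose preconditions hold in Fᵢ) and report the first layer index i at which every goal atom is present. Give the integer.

2

F0 = init (6 atoms)
F1 = F0 ∪ {above(d), marked(a), marked(e), near(a), near(d), near(e)}  (12 atoms)
F2 = F1 ∪ {holds(e)}  (13 atoms)
goal ⊆ F2  ⇒  h_max = 2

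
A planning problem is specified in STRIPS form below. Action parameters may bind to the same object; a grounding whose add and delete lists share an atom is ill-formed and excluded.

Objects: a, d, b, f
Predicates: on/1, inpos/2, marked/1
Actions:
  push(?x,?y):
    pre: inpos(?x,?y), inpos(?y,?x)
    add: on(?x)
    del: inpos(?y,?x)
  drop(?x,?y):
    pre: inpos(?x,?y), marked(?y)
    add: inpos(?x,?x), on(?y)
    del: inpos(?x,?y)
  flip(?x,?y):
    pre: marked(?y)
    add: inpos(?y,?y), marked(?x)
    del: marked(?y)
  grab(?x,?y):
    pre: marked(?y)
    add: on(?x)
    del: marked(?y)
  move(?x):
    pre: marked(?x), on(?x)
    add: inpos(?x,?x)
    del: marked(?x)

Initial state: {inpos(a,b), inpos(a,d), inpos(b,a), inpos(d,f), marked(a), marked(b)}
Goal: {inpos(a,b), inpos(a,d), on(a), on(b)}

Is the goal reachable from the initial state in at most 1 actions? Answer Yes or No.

1. push(a,b)  →  {inpos(a,b), inpos(a,d), inpos(d,f), marked(a), marked(b), on(a)}
2. grab(b,a)  →  {inpos(a,b), inpos(a,d), inpos(d,f), marked(b), on(a), on(b)}
optimal plan length = 2; 2 > 1

No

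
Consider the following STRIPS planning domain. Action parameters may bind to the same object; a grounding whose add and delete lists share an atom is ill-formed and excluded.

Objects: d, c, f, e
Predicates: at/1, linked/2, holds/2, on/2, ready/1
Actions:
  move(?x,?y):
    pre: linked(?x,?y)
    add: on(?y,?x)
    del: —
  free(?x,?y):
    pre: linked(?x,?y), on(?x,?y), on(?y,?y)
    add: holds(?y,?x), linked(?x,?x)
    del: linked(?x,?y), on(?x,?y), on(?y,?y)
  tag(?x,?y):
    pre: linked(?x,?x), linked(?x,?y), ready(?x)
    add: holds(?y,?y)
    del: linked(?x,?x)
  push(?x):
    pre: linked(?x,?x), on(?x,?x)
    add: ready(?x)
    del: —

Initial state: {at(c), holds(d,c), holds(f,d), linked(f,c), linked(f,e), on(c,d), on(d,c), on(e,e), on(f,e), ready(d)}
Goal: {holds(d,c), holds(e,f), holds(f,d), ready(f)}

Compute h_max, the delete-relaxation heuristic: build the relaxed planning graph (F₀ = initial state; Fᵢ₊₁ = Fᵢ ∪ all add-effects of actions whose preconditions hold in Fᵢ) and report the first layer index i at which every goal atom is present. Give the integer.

3

F0 = init (10 atoms)
F1 = F0 ∪ {holds(e,f), linked(f,f), on(c,f), on(e,f)}  (14 atoms)
F2 = F1 ∪ {on(f,f)}  (15 atoms)
F3 = F2 ∪ {ready(f)}  (16 atoms)
goal ⊆ F3  ⇒  h_max = 3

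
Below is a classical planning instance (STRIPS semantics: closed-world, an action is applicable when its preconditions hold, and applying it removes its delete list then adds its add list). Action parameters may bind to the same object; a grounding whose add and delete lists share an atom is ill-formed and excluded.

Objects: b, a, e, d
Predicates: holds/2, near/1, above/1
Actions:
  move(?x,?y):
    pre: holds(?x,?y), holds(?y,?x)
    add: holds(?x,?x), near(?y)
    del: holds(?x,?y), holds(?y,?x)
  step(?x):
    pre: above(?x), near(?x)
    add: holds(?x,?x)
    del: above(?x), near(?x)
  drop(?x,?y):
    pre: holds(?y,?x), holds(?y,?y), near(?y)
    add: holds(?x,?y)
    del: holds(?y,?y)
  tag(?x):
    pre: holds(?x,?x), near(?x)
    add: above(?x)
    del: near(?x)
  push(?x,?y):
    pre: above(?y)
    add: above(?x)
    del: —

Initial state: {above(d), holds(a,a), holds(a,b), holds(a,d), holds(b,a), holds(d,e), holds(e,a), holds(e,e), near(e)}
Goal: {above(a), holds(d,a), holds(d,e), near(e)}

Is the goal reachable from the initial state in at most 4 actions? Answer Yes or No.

1. move(b,a)  →  {above(d), holds(a,a), holds(a,d), holds(b,b), holds(d,e), holds(e,a), holds(e,e), near(a), near(e)}
2. drop(d,a)  →  {above(d), holds(a,d), holds(b,b), holds(d,a), holds(d,e), holds(e,a), holds(e,e), near(a), near(e)}
3. push(a,d)  →  {above(a), above(d), holds(a,d), holds(b,b), holds(d,a), holds(d,e), holds(e,a), holds(e,e), near(a), near(e)}
optimal plan length = 3; 3 ≤ 4

Yes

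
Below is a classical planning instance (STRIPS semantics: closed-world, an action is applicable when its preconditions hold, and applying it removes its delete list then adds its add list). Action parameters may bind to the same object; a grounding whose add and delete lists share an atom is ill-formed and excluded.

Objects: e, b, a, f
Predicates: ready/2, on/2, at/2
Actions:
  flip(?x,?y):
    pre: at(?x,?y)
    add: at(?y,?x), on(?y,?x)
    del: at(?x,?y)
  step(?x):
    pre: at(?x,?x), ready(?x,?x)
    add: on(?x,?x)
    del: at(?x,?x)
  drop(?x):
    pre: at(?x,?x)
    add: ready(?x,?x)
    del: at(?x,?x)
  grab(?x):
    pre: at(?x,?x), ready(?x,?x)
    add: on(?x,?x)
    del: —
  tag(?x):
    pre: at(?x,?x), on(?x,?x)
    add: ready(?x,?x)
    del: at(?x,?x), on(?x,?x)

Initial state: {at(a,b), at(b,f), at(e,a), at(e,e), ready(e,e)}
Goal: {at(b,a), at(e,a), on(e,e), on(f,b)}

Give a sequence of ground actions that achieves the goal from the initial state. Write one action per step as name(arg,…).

1. flip(b,f)  →  {at(a,b), at(e,a), at(e,e), at(f,b), on(f,b), ready(e,e)}
2. flip(a,b)  →  {at(b,a), at(e,a), at(e,e), at(f,b), on(b,a), on(f,b), ready(e,e)}
3. step(e)  →  {at(b,a), at(e,a), at(f,b), on(b,a), on(e,e), on(f,b), ready(e,e)}

flip(b,f); flip(a,b); step(e)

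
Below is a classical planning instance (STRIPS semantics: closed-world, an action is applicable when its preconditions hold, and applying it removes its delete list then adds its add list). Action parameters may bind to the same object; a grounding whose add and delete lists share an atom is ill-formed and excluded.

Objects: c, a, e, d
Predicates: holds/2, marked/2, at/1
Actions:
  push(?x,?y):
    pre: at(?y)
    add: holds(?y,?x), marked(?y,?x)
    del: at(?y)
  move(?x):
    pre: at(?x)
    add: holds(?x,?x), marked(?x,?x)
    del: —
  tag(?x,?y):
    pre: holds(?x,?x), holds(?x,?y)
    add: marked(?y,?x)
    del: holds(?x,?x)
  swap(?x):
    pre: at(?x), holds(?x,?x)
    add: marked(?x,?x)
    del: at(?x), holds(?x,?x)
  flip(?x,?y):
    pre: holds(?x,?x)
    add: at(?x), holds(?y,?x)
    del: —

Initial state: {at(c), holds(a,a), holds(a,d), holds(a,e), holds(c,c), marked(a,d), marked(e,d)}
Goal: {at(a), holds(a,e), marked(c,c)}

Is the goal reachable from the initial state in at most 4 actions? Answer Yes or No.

1. push(c,c)  →  {holds(a,a), holds(a,d), holds(a,e), holds(c,c), marked(a,d), marked(c,c), marked(e,d)}
2. flip(a,c)  →  {at(a), holds(a,a), holds(a,d), holds(a,e), holds(c,a), holds(c,c), marked(a,d), marked(c,c), marked(e,d)}
optimal plan length = 2; 2 ≤ 4

Yes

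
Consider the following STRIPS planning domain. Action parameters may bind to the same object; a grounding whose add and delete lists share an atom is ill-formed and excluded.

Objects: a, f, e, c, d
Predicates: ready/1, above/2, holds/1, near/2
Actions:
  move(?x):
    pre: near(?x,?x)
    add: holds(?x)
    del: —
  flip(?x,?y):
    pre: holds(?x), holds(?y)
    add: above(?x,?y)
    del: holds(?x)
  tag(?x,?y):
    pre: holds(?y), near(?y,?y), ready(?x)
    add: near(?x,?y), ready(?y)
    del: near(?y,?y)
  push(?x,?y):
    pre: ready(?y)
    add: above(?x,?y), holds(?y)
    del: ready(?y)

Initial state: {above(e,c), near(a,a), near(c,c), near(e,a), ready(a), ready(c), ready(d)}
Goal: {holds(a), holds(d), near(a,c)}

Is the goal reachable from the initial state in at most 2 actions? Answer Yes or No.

1. move(a)  →  {above(e,c), holds(a), near(a,a), near(c,c), near(e,a), ready(a), ready(c), ready(d)}
2. move(c)  →  {above(e,c), holds(a), holds(c), near(a,a), near(c,c), near(e,a), ready(a), ready(c), ready(d)}
3. tag(a,c)  →  {above(e,c), holds(a), holds(c), near(a,a), near(a,c), near(e,a), ready(a), ready(c), ready(d)}
4. push(a,d)  →  {above(a,d), above(e,c), holds(a), holds(c), holds(d), near(a,a), near(a,c), near(e,a), ready(a), ready(c)}
optimal plan length = 4; 4 > 2

No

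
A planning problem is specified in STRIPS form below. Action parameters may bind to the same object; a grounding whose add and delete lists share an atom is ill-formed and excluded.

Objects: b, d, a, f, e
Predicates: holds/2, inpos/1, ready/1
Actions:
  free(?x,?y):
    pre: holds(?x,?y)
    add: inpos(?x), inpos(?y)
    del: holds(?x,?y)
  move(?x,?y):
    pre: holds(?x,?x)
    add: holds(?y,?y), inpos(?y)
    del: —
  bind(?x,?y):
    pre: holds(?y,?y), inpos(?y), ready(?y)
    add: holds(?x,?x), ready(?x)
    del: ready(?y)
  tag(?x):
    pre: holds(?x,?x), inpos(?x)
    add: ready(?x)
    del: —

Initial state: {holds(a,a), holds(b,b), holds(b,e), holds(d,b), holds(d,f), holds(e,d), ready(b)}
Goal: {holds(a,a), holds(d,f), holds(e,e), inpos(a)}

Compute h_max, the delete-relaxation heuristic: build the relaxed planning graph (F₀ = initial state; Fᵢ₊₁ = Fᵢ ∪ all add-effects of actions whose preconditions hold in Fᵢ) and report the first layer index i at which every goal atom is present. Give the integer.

1

F0 = init (7 atoms)
F1 = F0 ∪ {holds(d,d), holds(e,e), holds(f,f), inpos(a), inpos(b), inpos(d), inpos(e), inpos(f)}  (15 atoms)
goal ⊆ F1  ⇒  h_max = 1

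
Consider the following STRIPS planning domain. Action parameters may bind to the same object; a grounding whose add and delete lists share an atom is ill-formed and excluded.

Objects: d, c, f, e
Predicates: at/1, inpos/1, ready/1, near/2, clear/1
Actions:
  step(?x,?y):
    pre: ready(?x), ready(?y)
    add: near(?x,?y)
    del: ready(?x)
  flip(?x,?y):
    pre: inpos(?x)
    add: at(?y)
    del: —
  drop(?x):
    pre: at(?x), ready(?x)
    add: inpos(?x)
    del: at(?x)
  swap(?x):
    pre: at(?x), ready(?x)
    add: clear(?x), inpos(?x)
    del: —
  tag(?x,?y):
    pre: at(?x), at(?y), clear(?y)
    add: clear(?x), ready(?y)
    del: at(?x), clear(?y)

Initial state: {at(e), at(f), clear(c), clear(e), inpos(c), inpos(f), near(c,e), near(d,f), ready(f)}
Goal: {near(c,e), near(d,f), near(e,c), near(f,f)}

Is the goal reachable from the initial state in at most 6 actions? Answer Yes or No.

1. step(f,f)  →  {at(e), at(f), clear(c), clear(e), inpos(c), inpos(f), near(c,e), near(d,f), near(f,f)}
2. flip(c,c)  →  {at(c), at(e), at(f), clear(c), clear(e), inpos(c), inpos(f), near(c,e), near(d,f), near(f,f)}
3. tag(f,c)  →  {at(c), at(e), clear(e), clear(f), inpos(c), inpos(f), near(c,e), near(d,f), near(f,f), ready(c)}
4. tag(c,e)  →  {at(e), clear(c), clear(f), inpos(c), inpos(f), near(c,e), near(d,f), near(f,f), ready(c), ready(e)}
5. step(e,c)  →  {at(e), clear(c), clear(f), inpos(c), inpos(f), near(c,e), near(d,f), near(e,c), near(f,f), ready(c)}
optimal plan length = 5; 5 ≤ 6

Yes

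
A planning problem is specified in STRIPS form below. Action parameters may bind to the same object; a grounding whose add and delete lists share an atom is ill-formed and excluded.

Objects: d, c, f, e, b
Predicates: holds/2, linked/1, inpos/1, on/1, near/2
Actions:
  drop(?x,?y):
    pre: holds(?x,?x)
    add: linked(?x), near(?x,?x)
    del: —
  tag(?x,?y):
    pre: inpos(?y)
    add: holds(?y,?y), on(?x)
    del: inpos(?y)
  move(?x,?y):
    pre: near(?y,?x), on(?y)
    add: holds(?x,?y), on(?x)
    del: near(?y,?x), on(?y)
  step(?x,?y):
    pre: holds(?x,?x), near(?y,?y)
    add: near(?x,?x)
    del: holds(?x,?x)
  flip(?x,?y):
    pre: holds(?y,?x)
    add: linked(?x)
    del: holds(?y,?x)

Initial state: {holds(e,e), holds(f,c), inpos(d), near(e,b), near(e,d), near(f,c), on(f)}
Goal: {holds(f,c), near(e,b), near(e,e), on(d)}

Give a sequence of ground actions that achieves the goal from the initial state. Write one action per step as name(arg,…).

1. drop(e,d)  →  {holds(e,e), holds(f,c), inpos(d), linked(e), near(e,b), near(e,d), near(e,e), near(f,c), on(f)}
2. tag(d,d)  →  {holds(d,d), holds(e,e), holds(f,c), linked(e), near(e,b), near(e,d), near(e,e), near(f,c), on(d), on(f)}

drop(e,d); tag(d,d)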